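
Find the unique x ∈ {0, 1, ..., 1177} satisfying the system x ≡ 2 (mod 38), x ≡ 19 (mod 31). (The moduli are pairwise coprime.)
The moduli 38, 31 are pairwise coprime, so by the CRT there is a unique solution mod 38·31 = 1178.
Solve by successive substitution. Start with x ≡ 2 (mod 38).
  Combine with x ≡ 19 (mod 31): write x = 2 + 38·t and require 2 + 38·t ≡ 19 (mod 31), i.e. 38·t ≡ 19 − 2 ≡ 17 (mod 31). Since 38^(−1) ≡ 9 (mod 31) (38 ≡ 7 (mod 31)), t ≡ 9·17 ≡ 29 (mod 31). So x ≡ 2 + 38·29 = 1104 (mod 1178).
Unique solution in [0, 1178): x = 1104.

Final answer: x ≡ 1104 (mod 1178); the representative in [0, 1178) is 1104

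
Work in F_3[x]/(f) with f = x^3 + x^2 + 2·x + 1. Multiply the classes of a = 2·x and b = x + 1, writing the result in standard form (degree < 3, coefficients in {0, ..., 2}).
a · b ≡ 2·x^2 + 2·x (mod f(x))

Multiply as integer polynomials: a · b = 2·x^2 + 2·x. Reducing coefficients mod 3: a · b ≡ 2·x^2 + 2·x. This already has degree < 3, so no reduction by f is needed. Hence a · b ≡ 2·x^2 + 2·x in F_3[x]/(f).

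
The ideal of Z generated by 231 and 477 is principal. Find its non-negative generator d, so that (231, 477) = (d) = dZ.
In the PID Z, (a, b) is generated by gcd(a, b). Compute gcd(477, 231) with the extended Euclidean algorithm, tracking rows (r, s, t) with s·477 + t·231 = r:
  row A: (477, 1, 0)   [1·477 + 0·231 = 477]
  row B: (231, 0, 1)   [0·477 + 1·231 = 231]
  477 = 2·231 + 15   → row C = row A − 2·row B = (15, 1, −2)   [check: 1·477 − 2·231 = 15]
  231 = 15·15 + 6   → row D = row B − 15·row C = (6, −15, 31)   [check: −15·477 + 31·231 = 6]
  15 = 2·6 + 3   → row E = row C − 2·row D = (3, 31, −64)   [check: 31·477 − 64·231 = 3]
  6 = 2·3 + 0   → remainder 0, stop. gcd = 3 (last nonzero row E).
So gcd(231, 477) = 3, with Bézout identity 31·477 − 64·231 = 3. Containment (⊇): the Bézout identity exhibits 3 as an element of (231, 477), giving (3) ⊆ (231, 477). Containment (⊆): since 3 | 231 and 3 | 477 (231 = 3·77, 477 = 3·159), every Z-linear combination of 231 and 477 is divisible by 3, so (231, 477) ⊆ (3). Therefore (231, 477) = (3), d = 3.

Final answer: (231, 477) = (3); d = 3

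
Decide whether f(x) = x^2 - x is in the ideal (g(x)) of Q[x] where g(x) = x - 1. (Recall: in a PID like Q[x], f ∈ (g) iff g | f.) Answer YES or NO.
In Q[x] the ideal (g) consists of all multiples of g, so f ∈ (g) iff g | f, i.e. iff the remainder of f on division by g is 0. Divide f by g (g is monic, so eliminate the leading term of the running remainder at each step):
  leading term x^2: subtract (x)·g(x) = x^2 - x, leaving 0
The remainder is 0, so f(x) = g(x) · h(x) with h(x) = x. Hence g | f, i.e. f ∈ (g).

Final answer: YES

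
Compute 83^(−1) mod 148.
83^(−1) ≡ 107 (mod 148)

Apply the extended Euclidean algorithm to (148, 83), tracking rows (r, s, t) with s·148 + t·83 = r. Each division r_prev = q·r_cur + r_new produces the new row as (previous row) − q·(current row):
  row A: (148, 1, 0)   [1·148 + 0·83 = 148]
  row B: (83, 0, 1)   [0·148 + 1·83 = 83]
  148 = 1·83 + 65   → row C = row A − 1·row B = (65, 1, −1)   [check: 1·148 − 1·83 = 65]
  83 = 1·65 + 18   → row D = row B − 1·row C = (18, −1, 2)   [check: −1·148 + 2·83 = 18]
  65 = 3·18 + 11   → row E = row C − 3·row D = (11, 4, −7)   [check: 4·148 − 7·83 = 11]
  18 = 1·11 + 7   → row F = row D − 1·row E = (7, −5, 9)   [check: −5·148 + 9·83 = 7]
  11 = 1·7 + 4   → row G = row E − 1·row F = (4, 9, −16)   [check: 9·148 − 16·83 = 4]
  7 = 1·4 + 3   → row H = row F − 1·row G = (3, −14, 25)   [check: −14·148 + 25·83 = 3]
  4 = 1·3 + 1   → row I = row G − 1·row H = (1, 23, −41)   [check: 23·148 − 41·83 = 1]
  3 = 3·1 + 0   → remainder 0, stop. gcd = 1 (last nonzero row I).
The gcd is 1, so 83 is invertible mod 148. The last nonzero row gives 23·148 − 41·83 = 1, so t = −41. So 83^(−1) ≡ −41 ≡ 107 (mod 148). Verify: 83 · 107 = 8881 ≡ 1 (mod 148). ✓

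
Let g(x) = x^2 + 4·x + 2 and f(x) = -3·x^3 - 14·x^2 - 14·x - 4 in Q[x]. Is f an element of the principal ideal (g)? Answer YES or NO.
In Q[x] the ideal (g) consists of all multiples of g, so f ∈ (g) iff g | f, i.e. iff the remainder of f on division by g is 0. Divide f by g (g is monic, so eliminate the leading term of the running remainder at each step):
  leading term -3·x^3: subtract (-3·x)·g(x) = -3·x^3 - 12·x^2 - 6·x, leaving -2·x^2 - 8·x - 4
  leading term -2·x^2: subtract (-2)·g(x) = -2·x^2 - 8·x - 4, leaving 0
The remainder is 0, so f(x) = g(x) · h(x) with h(x) = -3·x - 2. Hence g | f, i.e. f ∈ (g).

Final answer: YES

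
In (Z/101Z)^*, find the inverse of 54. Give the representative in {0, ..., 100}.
Apply the extended Euclidean algorithm to (101, 54), tracking rows (r, s, t) with s·101 + t·54 = r. Each division r_prev = q·r_cur + r_new produces the new row as (previous row) − q·(current row):
  row A: (101, 1, 0)   [1·101 + 0·54 = 101]
  row B: (54, 0, 1)   [0·101 + 1·54 = 54]
  101 = 1·54 + 47   → row C = row A − 1·row B = (47, 1, −1)   [check: 1·101 − 1·54 = 47]
  54 = 1·47 + 7   → row D = row B − 1·row C = (7, −1, 2)   [check: −1·101 + 2·54 = 7]
  47 = 6·7 + 5   → row E = row C − 6·row D = (5, 7, −13)   [check: 7·101 − 13·54 = 5]
  7 = 1·5 + 2   → row F = row D − 1·row E = (2, −8, 15)   [check: −8·101 + 15·54 = 2]
  5 = 2·2 + 1   → row G = row E − 2·row F = (1, 23, −43)   [check: 23·101 − 43·54 = 1]
  2 = 2·1 + 0   → remainder 0, stop. gcd = 1 (last nonzero row G).
The gcd is 1, so 54 is invertible mod 101. The last nonzero row gives 23·101 − 43·54 = 1, so t = −43. So 54^(−1) ≡ −43 ≡ 58 (mod 101). Verify: 54 · 58 = 3132 ≡ 1 (mod 101). ✓

Final answer: 54^(−1) ≡ 58 (mod 101)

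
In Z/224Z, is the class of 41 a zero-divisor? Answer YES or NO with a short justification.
gcd(41, 224) = 1, so 41 is a unit in Z/224Z (it has a multiplicative inverse). A unit cannot be a zero-divisor: if 41·b ≡ 0 then multiplying both sides by 41^(−1) gives b ≡ 0. So 41 is not a zero-divisor.

Final answer: NO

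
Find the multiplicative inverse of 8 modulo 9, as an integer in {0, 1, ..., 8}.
Apply the extended Euclidean algorithm to (9, 8), tracking rows (r, s, t) with s·9 + t·8 = r. Each division r_prev = q·r_cur + r_new produces the new row as (previous row) − q·(current row):
  row A: (9, 1, 0)   [1·9 + 0·8 = 9]
  row B: (8, 0, 1)   [0·9 + 1·8 = 8]
  9 = 1·8 + 1   → row C = row A − 1·row B = (1, 1, −1)   [check: 1·9 − 1·8 = 1]
  8 = 8·1 + 0   → remainder 0, stop. gcd = 1 (last nonzero row C).
The gcd is 1, so 8 is invertible mod 9. The last nonzero row gives 1·9 − 1·8 = 1, so t = −1. So 8^(−1) ≡ −1 ≡ 8 (mod 9). Verify: 8 · 8 = 64 ≡ 1 (mod 9). ✓

Final answer: 8^(−1) ≡ 8 (mod 9)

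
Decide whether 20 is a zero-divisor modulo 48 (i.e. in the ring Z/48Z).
gcd(20, 48) = 4 > 1, so 20 is not a unit in Z/48Z. In Z/nZ every nonzero non-unit is a zero-divisor: explicitly, take b = 48/gcd = 12 ≠ 0 (mod 48); then 20·12 = 240 = 5·48, i.e. 20·12 ≡ 0 (mod 48). So 20 is a zero-divisor.

Final answer: YES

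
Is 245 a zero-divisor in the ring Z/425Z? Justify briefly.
YES

gcd(245, 425) = 5 > 1, so 245 is not a unit in Z/425Z. In Z/nZ every nonzero non-unit is a zero-divisor: explicitly, take b = 425/gcd = 85 ≠ 0 (mod 425); then 245·85 = 20825 = 49·425, i.e. 245·85 ≡ 0 (mod 425). So 245 is a zero-divisor.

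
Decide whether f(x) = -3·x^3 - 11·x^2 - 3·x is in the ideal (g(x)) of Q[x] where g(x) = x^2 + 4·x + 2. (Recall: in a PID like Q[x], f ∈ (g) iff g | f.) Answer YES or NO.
In Q[x] the ideal (g) consists of all multiples of g, so f ∈ (g) iff g | f, i.e. iff the remainder of f on division by g is 0. Divide f by g (g is monic, so eliminate the leading term of the running remainder at each step):
  leading term -3·x^3: subtract (-3·x)·g(x) = -3·x^3 - 12·x^2 - 6·x, leaving x^2 + 3·x
  leading term x^2: subtract (1)·g(x) = x^2 + 4·x + 2, leaving -x - 2
The remainder r(x) = -x - 2 ≠ 0 (and deg r < deg g), so g ∤ f, i.e. f ∉ (g).

Final answer: NO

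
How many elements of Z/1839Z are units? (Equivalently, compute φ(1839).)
An element a ∈ Z/1839Z is a unit iff gcd(a, 1839) = 1, so the number of units is φ(1839). φ is multiplicative, with φ(p^e) = p^e − p^(e−1). Factorise 1839 = 3 · 613. Then
  φ(1839) = (3 − 1) · (613 − 1) = 2 · 612 = 1224.

Final answer: Z/1839Z has φ(1839) = 1224 units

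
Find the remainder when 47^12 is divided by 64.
1

Use repeated squaring. Binary(12) = 1100. Walk through the bits of the exponent 12 left-to-right: at each bit after the leading one, square the running value, then multiply by 47 if the bit is 1 (always reducing mod 64):
  bit 1 = 1 (leading): start with 47.
  bit 2 = 1: square 47^2 = 2209 ≡ 33; bit is 1, so multiply 33·47 = 1551 ≡ 15 (mod 64).
  bit 3 = 0: square 15^2 = 225 ≡ 33 (mod 64).
  bit 4 = 0: square 33^2 = 1089 ≡ 1 (mod 64).
Final value: 47^12 ≡ 1 (mod 64).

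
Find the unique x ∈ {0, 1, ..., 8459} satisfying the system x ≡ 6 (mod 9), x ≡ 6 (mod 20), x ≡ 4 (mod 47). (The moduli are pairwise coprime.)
The moduli 9, 20, 47 are pairwise coprime, so by the CRT there is a unique solution mod 9·20·47 = 8460.
Solve by successive substitution. Start with x ≡ 6 (mod 9).
  Combine with x ≡ 6 (mod 20): write x = 6 + 9·t and require 6 + 9·t ≡ 6 (mod 20), i.e. 9·t ≡ 6 − 6 ≡ 0 (mod 20). Since 9^(−1) ≡ 9 (mod 20), t ≡ 9·0 ≡ 0 (mod 20). So x ≡ 6 + 9·0 = 6 (mod 180).
  Combine with x ≡ 4 (mod 47): write x = 6 + 180·t and require 6 + 180·t ≡ 4 (mod 47), i.e. 180·t ≡ 4 − 6 ≡ 45 (mod 47). Since 180^(−1) ≡ 41 (mod 47) (180 ≡ 39 (mod 47)), t ≡ 41·45 ≡ 12 (mod 47). So x ≡ 6 + 180·12 = 2166 (mod 8460).
Unique solution in [0, 8460): x = 2166.

Final answer: x ≡ 2166 (mod 8460); the representative in [0, 8460) is 2166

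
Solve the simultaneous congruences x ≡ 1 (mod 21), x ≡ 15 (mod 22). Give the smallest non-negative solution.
x ≡ 169 (mod 462); the representative in [0, 462) is 169

The moduli 21, 22 are pairwise coprime, so by the CRT there is a unique solution mod 21·22 = 462.
Solve by successive substitution. Start with x ≡ 1 (mod 21).
  Combine with x ≡ 15 (mod 22): write x = 1 + 21·t and require 1 + 21·t ≡ 15 (mod 22), i.e. 21·t ≡ 15 − 1 ≡ 14 (mod 22). Since 21^(−1) ≡ 21 (mod 22), t ≡ 21·14 ≡ 8 (mod 22). So x ≡ 1 + 21·8 = 169 (mod 462).
Unique solution in [0, 462): x = 169.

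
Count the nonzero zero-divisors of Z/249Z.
In Z/249Z each nonzero element is either a unit (gcd with 249 is 1) or a zero-divisor (gcd > 1). The number of units is φ(249): factorise 249 = 3 · 83, so φ(249) = (3 − 1) · (83 − 1) = 2 · 82 = 164. The nonzero elements number 249 − 1 = 248. Hence the nonzero zero-divisors number 248 − 164 = 84.

Final answer: Z/249Z has 84 nonzero zero-divisors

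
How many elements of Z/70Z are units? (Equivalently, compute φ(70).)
An element a ∈ Z/70Z is a unit iff gcd(a, 70) = 1, so the number of units is φ(70). φ is multiplicative, with φ(p^e) = p^e − p^(e−1). Factorise 70 = 2 · 5 · 7. Then
  φ(70) = (2 − 1) · (5 − 1) · (7 − 1) = 1 · 4 · 6 = 24.

Final answer: Z/70Z has φ(70) = 24 units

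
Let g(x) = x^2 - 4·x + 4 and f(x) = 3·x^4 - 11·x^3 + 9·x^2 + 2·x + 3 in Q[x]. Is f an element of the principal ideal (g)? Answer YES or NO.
NO

In Q[x] the ideal (g) consists of all multiples of g, so f ∈ (g) iff g | f, i.e. iff the remainder of f on division by g is 0. Divide f by g (g is monic, so eliminate the leading term of the running remainder at each step):
  leading term 3·x^4: subtract (3·x^2)·g(x) = 3·x^4 - 12·x^3 + 12·x^2, leaving x^3 - 3·x^2 + 2·x + 3
  leading term x^3: subtract (x)·g(x) = x^3 - 4·x^2 + 4·x, leaving x^2 - 2·x + 3
  leading term x^2: subtract (1)·g(x) = x^2 - 4·x + 4, leaving 2·x - 1
The remainder r(x) = 2·x - 1 ≠ 0 (and deg r < deg g), so g ∤ f, i.e. f ∉ (g).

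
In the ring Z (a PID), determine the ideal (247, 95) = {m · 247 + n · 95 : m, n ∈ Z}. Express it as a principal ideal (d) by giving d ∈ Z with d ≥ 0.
(247, 95) = (19); d = 19

In the PID Z, (a, b) is generated by gcd(a, b). Compute gcd(247, 95) with the extended Euclidean algorithm, tracking rows (r, s, t) with s·247 + t·95 = r:
  row A: (247, 1, 0)   [1·247 + 0·95 = 247]
  row B: (95, 0, 1)   [0·247 + 1·95 = 95]
  247 = 2·95 + 57   → row C = row A − 2·row B = (57, 1, −2)   [check: 1·247 − 2·95 = 57]
  95 = 1·57 + 38   → row D = row B − 1·row C = (38, −1, 3)   [check: −1·247 + 3·95 = 38]
  57 = 1·38 + 19   → row E = row C − 1·row D = (19, 2, −5)   [check: 2·247 − 5·95 = 19]
  38 = 2·19 + 0   → remainder 0, stop. gcd = 19 (last nonzero row E).
So gcd(247, 95) = 19, with Bézout identity 2·247 − 5·95 = 19. Containment (⊇): the Bézout identity exhibits 19 as an element of (247, 95), giving (19) ⊆ (247, 95). Containment (⊆): since 19 | 247 and 19 | 95 (247 = 19·13, 95 = 19·5), every Z-linear combination of 247 and 95 is divisible by 19, so (247, 95) ⊆ (19). Therefore (247, 95) = (19), d = 19.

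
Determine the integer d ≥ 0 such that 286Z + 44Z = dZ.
In the PID Z, (a, b) is generated by gcd(a, b). Compute gcd(286, 44) with the extended Euclidean algorithm, tracking rows (r, s, t) with s·286 + t·44 = r:
  row A: (286, 1, 0)   [1·286 + 0·44 = 286]
  row B: (44, 0, 1)   [0·286 + 1·44 = 44]
  286 = 6·44 + 22   → row C = row A − 6·row B = (22, 1, −6)   [check: 1·286 − 6·44 = 22]
  44 = 2·22 + 0   → remainder 0, stop. gcd = 22 (last nonzero row C).
So gcd(286, 44) = 22, with Bézout identity 1·286 − 6·44 = 22. Containment (⊇): the Bézout identity exhibits 22 as an element of (286, 44), giving (22) ⊆ (286, 44). Containment (⊆): since 22 | 286 and 22 | 44 (286 = 22·13, 44 = 22·2), every Z-linear combination of 286 and 44 is divisible by 22, so (286, 44) ⊆ (22). Therefore (286, 44) = (22), d = 22.

Final answer: (286, 44) = (22); d = 22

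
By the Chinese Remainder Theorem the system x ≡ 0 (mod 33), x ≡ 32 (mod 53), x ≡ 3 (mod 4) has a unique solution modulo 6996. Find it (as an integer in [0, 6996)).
The moduli 33, 53, 4 are pairwise coprime, so by the CRT there is a unique solution mod 33·53·4 = 6996.
Solve by successive substitution. Start with x ≡ 0 (mod 33).
  Combine with x ≡ 32 (mod 53): write x = 33·t and require 33·t ≡ 32 (mod 53). Since 33^(−1) ≡ 45 (mod 53), t ≡ 45·32 ≡ 9 (mod 53). So x ≡ 33·9 = 297 (mod 1749).
  Combine with x ≡ 3 (mod 4): write x = 297 + 1749·t and require 297 + 1749·t ≡ 3 (mod 4), i.e. 1749·t ≡ 3 − 297 ≡ 2 (mod 4). Since 1749^(−1) ≡ 1 (mod 4) (1749 ≡ 1 (mod 4)), t ≡ 1·2 ≡ 2 (mod 4). So x ≡ 297 + 1749·2 = 3795 (mod 6996).
Unique solution in [0, 6996): x = 3795.

Final answer: x ≡ 3795 (mod 6996); the representative in [0, 6996) is 3795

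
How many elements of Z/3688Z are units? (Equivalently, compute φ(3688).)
Z/3688Z has φ(3688) = 1840 units

An element a ∈ Z/3688Z is a unit iff gcd(a, 3688) = 1, so the number of units is φ(3688). φ is multiplicative, with φ(p^e) = p^e − p^(e−1). Factorise 3688 = 2^3 · 461. Then
  φ(3688) = (2^3 − 2^2) · (461 − 1) = 4 · 460 = 1840.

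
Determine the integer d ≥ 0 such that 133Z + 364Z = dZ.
In the PID Z, (a, b) is generated by gcd(a, b). Compute gcd(364, 133) with the extended Euclidean algorithm, tracking rows (r, s, t) with s·364 + t·133 = r:
  row A: (364, 1, 0)   [1·364 + 0·133 = 364]
  row B: (133, 0, 1)   [0·364 + 1·133 = 133]
  364 = 2·133 + 98   → row C = row A − 2·row B = (98, 1, −2)   [check: 1·364 − 2·133 = 98]
  133 = 1·98 + 35   → row D = row B − 1·row C = (35, −1, 3)   [check: −1·364 + 3·133 = 35]
  98 = 2·35 + 28   → row E = row C − 2·row D = (28, 3, −8)   [check: 3·364 − 8·133 = 28]
  35 = 1·28 + 7   → row F = row D − 1·row E = (7, −4, 11)   [check: −4·364 + 11·133 = 7]
  28 = 4·7 + 0   → remainder 0, stop. gcd = 7 (last nonzero row F).
So gcd(133, 364) = 7, with Bézout identity −4·364 + 11·133 = 7. Containment (⊇): the Bézout identity exhibits 7 as an element of (133, 364), giving (7) ⊆ (133, 364). Containment (⊆): since 7 | 133 and 7 | 364 (133 = 7·19, 364 = 7·52), every Z-linear combination of 133 and 364 is divisible by 7, so (133, 364) ⊆ (7). Therefore (133, 364) = (7), d = 7.

Final answer: (133, 364) = (7); d = 7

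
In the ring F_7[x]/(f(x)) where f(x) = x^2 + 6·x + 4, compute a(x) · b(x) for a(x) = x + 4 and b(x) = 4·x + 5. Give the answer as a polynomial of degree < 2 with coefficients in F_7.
Multiply as integer polynomials: a · b = 4·x^2 + 21·x + 20. Reducing coefficients mod 7: a · b ≡ 4·x^2 + 6. Now divide by f(x) = x^2 + 6·x + 4 in F_7[x], eliminating the leading term at each step:
  leading term 4·x^2: subtract (4)·f(x) = 4·x^2 + 3·x + 2, leaving 4·x + 4 (coefficients mod 7)
The degree is now < 2, so this is the remainder. Hence a · b ≡ 4·x + 4 in F_7[x]/(f).

Final answer: a · b ≡ 4·x + 4 (mod f(x))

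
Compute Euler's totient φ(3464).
φ(3464) = 1728

φ is multiplicative, with φ(p^e) = p^e − p^(e−1). Factorise 3464 = 2^3 · 433. Then
  φ(3464) = (2^3 − 2^2) · (433 − 1) = 4 · 432 = 1728.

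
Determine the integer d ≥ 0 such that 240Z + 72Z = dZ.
In the PID Z, (a, b) is generated by gcd(a, b). Compute gcd(240, 72) with the extended Euclidean algorithm, tracking rows (r, s, t) with s·240 + t·72 = r:
  row A: (240, 1, 0)   [1·240 + 0·72 = 240]
  row B: (72, 0, 1)   [0·240 + 1·72 = 72]
  240 = 3·72 + 24   → row C = row A − 3·row B = (24, 1, −3)   [check: 1·240 − 3·72 = 24]
  72 = 3·24 + 0   → remainder 0, stop. gcd = 24 (last nonzero row C).
So gcd(240, 72) = 24, with Bézout identity 1·240 − 3·72 = 24. Containment (⊇): the Bézout identity exhibits 24 as an element of (240, 72), giving (24) ⊆ (240, 72). Containment (⊆): since 24 | 240 and 24 | 72 (240 = 24·10, 72 = 24·3), every Z-linear combination of 240 and 72 is divisible by 24, so (240, 72) ⊆ (24). Therefore (240, 72) = (24), d = 24.

Final answer: (240, 72) = (24); d = 24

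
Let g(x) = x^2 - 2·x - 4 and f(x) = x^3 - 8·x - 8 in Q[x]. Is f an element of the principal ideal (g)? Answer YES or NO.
YES

In Q[x] the ideal (g) consists of all multiples of g, so f ∈ (g) iff g | f, i.e. iff the remainder of f on division by g is 0. Divide f by g (g is monic, so eliminate the leading term of the running remainder at each step):
  leading term x^3: subtract (x)·g(x) = x^3 - 2·x^2 - 4·x, leaving 2·x^2 - 4·x - 8
  leading term 2·x^2: subtract (2)·g(x) = 2·x^2 - 4·x - 8, leaving 0
The remainder is 0, so f(x) = g(x) · h(x) with h(x) = x + 2. Hence g | f, i.e. f ∈ (g).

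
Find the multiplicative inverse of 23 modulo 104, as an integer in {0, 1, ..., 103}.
Apply the extended Euclidean algorithm to (104, 23), tracking rows (r, s, t) with s·104 + t·23 = r. Each division r_prev = q·r_cur + r_new produces the new row as (previous row) − q·(current row):
  row A: (104, 1, 0)   [1·104 + 0·23 = 104]
  row B: (23, 0, 1)   [0·104 + 1·23 = 23]
  104 = 4·23 + 12   → row C = row A − 4·row B = (12, 1, −4)   [check: 1·104 − 4·23 = 12]
  23 = 1·12 + 11   → row D = row B − 1·row C = (11, −1, 5)   [check: −1·104 + 5·23 = 11]
  12 = 1·11 + 1   → row E = row C − 1·row D = (1, 2, −9)   [check: 2·104 − 9·23 = 1]
  11 = 11·1 + 0   → remainder 0, stop. gcd = 1 (last nonzero row E).
The gcd is 1, so 23 is invertible mod 104. The last nonzero row gives 2·104 − 9·23 = 1, so t = −9. So 23^(−1) ≡ −9 ≡ 95 (mod 104). Verify: 23 · 95 = 2185 ≡ 1 (mod 104). ✓

Final answer: 23^(−1) ≡ 95 (mod 104)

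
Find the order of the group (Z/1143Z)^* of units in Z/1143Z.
|(Z/1143Z)^*| = 756

(Z/1143Z)^* consists of the classes a with gcd(a, 1143) = 1, so its order is φ(1143). φ is multiplicative, with φ(p^e) = p^e − p^(e−1). Factorise 1143 = 3^2 · 127. Then
  φ(1143) = (3^2 − 3^1) · (127 − 1) = 6 · 126 = 756.
Thus |(Z/1143Z)^*| = 756.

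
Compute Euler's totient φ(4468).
φ(4468) = 2232

φ is multiplicative, with φ(p^e) = p^e − p^(e−1). Factorise 4468 = 2^2 · 1117. Then
  φ(4468) = (2^2 − 2^1) · (1117 − 1) = 2 · 1116 = 2232.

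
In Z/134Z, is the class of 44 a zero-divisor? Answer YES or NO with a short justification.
gcd(44, 134) = 2 > 1, so 44 is not a unit in Z/134Z. In Z/nZ every nonzero non-unit is a zero-divisor: explicitly, take b = 134/gcd = 67 ≠ 0 (mod 134); then 44·67 = 2948 = 22·134, i.e. 44·67 ≡ 0 (mod 134). So 44 is a zero-divisor.

Final answer: YES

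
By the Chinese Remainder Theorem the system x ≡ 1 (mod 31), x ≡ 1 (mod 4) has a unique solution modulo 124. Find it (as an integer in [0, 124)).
The moduli 31, 4 are pairwise coprime, so by the CRT there is a unique solution mod 31·4 = 124.
Solve by successive substitution. Start with x ≡ 1 (mod 31).
  Combine with x ≡ 1 (mod 4): write x = 1 + 31·t and require 1 + 31·t ≡ 1 (mod 4), i.e. 31·t ≡ 1 − 1 ≡ 0 (mod 4). Since 31^(−1) ≡ 3 (mod 4) (31 ≡ 3 (mod 4)), t ≡ 3·0 ≡ 0 (mod 4). So x ≡ 1 + 31·0 = 1 (mod 124).
Unique solution in [0, 124): x = 1.

Final answer: x ≡ 1 (mod 124); the representative in [0, 124) is 1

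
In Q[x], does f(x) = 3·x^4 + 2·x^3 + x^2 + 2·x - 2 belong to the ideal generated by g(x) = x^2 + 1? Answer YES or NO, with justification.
In Q[x] the ideal (g) consists of all multiples of g, so f ∈ (g) iff g | f, i.e. iff the remainder of f on division by g is 0. Divide f by g (g is monic, so eliminate the leading term of the running remainder at each step):
  leading term 3·x^4: subtract (3·x^2)·g(x) = 3·x^4 + 3·x^2, leaving 2·x^3 - 2·x^2 + 2·x - 2
  leading term 2·x^3: subtract (2·x)·g(x) = 2·x^3 + 2·x, leaving -2·x^2 - 2
  leading term -2·x^2: subtract (-2)·g(x) = -2·x^2 - 2, leaving 0
The remainder is 0, so f(x) = g(x) · h(x) with h(x) = 3·x^2 + 2·x - 2. Hence g | f, i.e. f ∈ (g).

Final answer: YES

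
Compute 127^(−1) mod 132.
127^(−1) ≡ 79 (mod 132)

Apply the extended Euclidean algorithm to (132, 127), tracking rows (r, s, t) with s·132 + t·127 = r. Each division r_prev = q·r_cur + r_new produces the new row as (previous row) − q·(current row):
  row A: (132, 1, 0)   [1·132 + 0·127 = 132]
  row B: (127, 0, 1)   [0·132 + 1·127 = 127]
  132 = 1·127 + 5   → row C = row A − 1·row B = (5, 1, −1)   [check: 1·132 − 1·127 = 5]
  127 = 25·5 + 2   → row D = row B − 25·row C = (2, −25, 26)   [check: −25·132 + 26·127 = 2]
  5 = 2·2 + 1   → row E = row C − 2·row D = (1, 51, −53)   [check: 51·132 − 53·127 = 1]
  2 = 2·1 + 0   → remainder 0, stop. gcd = 1 (last nonzero row E).
The gcd is 1, so 127 is invertible mod 132. The last nonzero row gives 51·132 − 53·127 = 1, so t = −53. So 127^(−1) ≡ −53 ≡ 79 (mod 132). Verify: 127 · 79 = 10033 ≡ 1 (mod 132). ✓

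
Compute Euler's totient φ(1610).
φ(1610) = 528

φ is multiplicative, with φ(p^e) = p^e − p^(e−1). Factorise 1610 = 2 · 5 · 7 · 23. Then
  φ(1610) = (2 − 1) · (5 − 1) · (7 − 1) · (23 − 1) = 1 · 4 · 6 · 22 = 528.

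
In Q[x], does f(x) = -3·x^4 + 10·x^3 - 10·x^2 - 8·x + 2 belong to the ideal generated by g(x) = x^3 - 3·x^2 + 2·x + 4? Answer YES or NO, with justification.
In Q[x] the ideal (g) consists of all multiples of g, so f ∈ (g) iff g | f, i.e. iff the remainder of f on division by g is 0. Divide f by g (g is monic, so eliminate the leading term of the running remainder at each step):
  leading term -3·x^4: subtract (-3·x)·g(x) = -3·x^4 + 9·x^3 - 6·x^2 - 12·x, leaving x^3 - 4·x^2 + 4·x + 2
  leading term x^3: subtract (1)·g(x) = x^3 - 3·x^2 + 2·x + 4, leaving -x^2 + 2·x - 2
The remainder r(x) = -x^2 + 2·x - 2 ≠ 0 (and deg r < deg g), so g ∤ f, i.e. f ∉ (g).

Final answer: NO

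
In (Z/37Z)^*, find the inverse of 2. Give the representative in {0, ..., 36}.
Apply the extended Euclidean algorithm to (37, 2), tracking rows (r, s, t) with s·37 + t·2 = r. Each division r_prev = q·r_cur + r_new produces the new row as (previous row) − q·(current row):
  row A: (37, 1, 0)   [1·37 + 0·2 = 37]
  row B: (2, 0, 1)   [0·37 + 1·2 = 2]
  37 = 18·2 + 1   → row C = row A − 18·row B = (1, 1, −18)   [check: 1·37 − 18·2 = 1]
  2 = 2·1 + 0   → remainder 0, stop. gcd = 1 (last nonzero row C).
The gcd is 1, so 2 is invertible mod 37. The last nonzero row gives 1·37 − 18·2 = 1, so t = −18. So 2^(−1) ≡ −18 ≡ 19 (mod 37). Verify: 2 · 19 = 38 ≡ 1 (mod 37). ✓

Final answer: 2^(−1) ≡ 19 (mod 37)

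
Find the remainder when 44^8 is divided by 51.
16

Use repeated squaring. Binary(8) = 1000. Walk through the bits of the exponent 8 left-to-right: at each bit after the leading one, square the running value, then multiply by 44 if the bit is 1 (always reducing mod 51):
  bit 1 = 1 (leading): start with 44.
  bit 2 = 0: square 44^2 = 1936 ≡ 49 (mod 51).
  bit 3 = 0: square 49^2 = 2401 ≡ 4 (mod 51).
  bit 4 = 0: square 4^2 = 16 (mod 51).
Final value: 44^8 ≡ 16 (mod 51).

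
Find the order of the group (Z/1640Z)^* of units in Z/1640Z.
|(Z/1640Z)^*| = 640

(Z/1640Z)^* consists of the classes a with gcd(a, 1640) = 1, so its order is φ(1640). φ is multiplicative, with φ(p^e) = p^e − p^(e−1). Factorise 1640 = 2^3 · 5 · 41. Then
  φ(1640) = (2^3 − 2^2) · (5 − 1) · (41 − 1) = 4 · 4 · 40 = 640.
Thus |(Z/1640Z)^*| = 640.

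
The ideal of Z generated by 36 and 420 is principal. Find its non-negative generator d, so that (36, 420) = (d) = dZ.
In the PID Z, (a, b) is generated by gcd(a, b). Compute gcd(420, 36) with the extended Euclidean algorithm, tracking rows (r, s, t) with s·420 + t·36 = r:
  row A: (420, 1, 0)   [1·420 + 0·36 = 420]
  row B: (36, 0, 1)   [0·420 + 1·36 = 36]
  420 = 11·36 + 24   → row C = row A − 11·row B = (24, 1, −11)   [check: 1·420 − 11·36 = 24]
  36 = 1·24 + 12   → row D = row B − 1·row C = (12, −1, 12)   [check: −1·420 + 12·36 = 12]
  24 = 2·12 + 0   → remainder 0, stop. gcd = 12 (last nonzero row D).
So gcd(36, 420) = 12, with Bézout identity −1·420 + 12·36 = 12. Containment (⊇): the Bézout identity exhibits 12 as an element of (36, 420), giving (12) ⊆ (36, 420). Containment (⊆): since 12 | 36 and 12 | 420 (36 = 12·3, 420 = 12·35), every Z-linear combination of 36 and 420 is divisible by 12, so (36, 420) ⊆ (12). Therefore (36, 420) = (12), d = 12.

Final answer: (36, 420) = (12); d = 12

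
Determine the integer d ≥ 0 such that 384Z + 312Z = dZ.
(384, 312) = (24); d = 24

In the PID Z, (a, b) is generated by gcd(a, b). Compute gcd(384, 312) with the extended Euclidean algorithm, tracking rows (r, s, t) with s·384 + t·312 = r:
  row A: (384, 1, 0)   [1·384 + 0·312 = 384]
  row B: (312, 0, 1)   [0·384 + 1·312 = 312]
  384 = 1·312 + 72   → row C = row A − 1·row B = (72, 1, −1)   [check: 1·384 − 1·312 = 72]
  312 = 4·72 + 24   → row D = row B − 4·row C = (24, −4, 5)   [check: −4·384 + 5·312 = 24]
  72 = 3·24 + 0   → remainder 0, stop. gcd = 24 (last nonzero row D).
So gcd(384, 312) = 24, with Bézout identity −4·384 + 5·312 = 24. Containment (⊇): the Bézout identity exhibits 24 as an element of (384, 312), giving (24) ⊆ (384, 312). Containment (⊆): since 24 | 384 and 24 | 312 (384 = 24·16, 312 = 24·13), every Z-linear combination of 384 and 312 is divisible by 24, so (384, 312) ⊆ (24). Therefore (384, 312) = (24), d = 24.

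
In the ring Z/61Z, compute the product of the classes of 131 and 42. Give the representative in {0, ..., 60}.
Reduce the factors first: 131 ≡ 9 (mod 61), so 131 · 42 ≡ 9 · 42 (mod 61). 9 · 42 = 378. Dividing by 61: 378 = 6·61 + 12. So (131 · 42) mod 61 = 12.

Final answer: 12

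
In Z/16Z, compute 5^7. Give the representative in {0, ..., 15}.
13

Use repeated squaring. Binary(7) = 111. Walk through the bits of the exponent 7 left-to-right: at each bit after the leading one, square the running value, then multiply by 5 if the bit is 1 (always reducing mod 16):
  bit 1 = 1 (leading): start with 5.
  bit 2 = 1: square 5^2 = 25 ≡ 9; bit is 1, so multiply 9·5 = 45 ≡ 13 (mod 16).
  bit 3 = 1: square 13^2 = 169 ≡ 9; bit is 1, so multiply 9·5 = 45 ≡ 13 (mod 16).
Final value: 5^7 ≡ 13 (mod 16).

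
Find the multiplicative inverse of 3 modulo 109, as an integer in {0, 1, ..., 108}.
3^(−1) ≡ 73 (mod 109)

Apply the extended Euclidean algorithm to (109, 3), tracking rows (r, s, t) with s·109 + t·3 = r. Each division r_prev = q·r_cur + r_new produces the new row as (previous row) − q·(current row):
  row A: (109, 1, 0)   [1·109 + 0·3 = 109]
  row B: (3, 0, 1)   [0·109 + 1·3 = 3]
  109 = 36·3 + 1   → row C = row A − 36·row B = (1, 1, −36)   [check: 1·109 − 36·3 = 1]
  3 = 3·1 + 0   → remainder 0, stop. gcd = 1 (last nonzero row C).
The gcd is 1, so 3 is invertible mod 109. The last nonzero row gives 1·109 − 36·3 = 1, so t = −36. So 3^(−1) ≡ −36 ≡ 73 (mod 109). Verify: 3 · 73 = 219 ≡ 1 (mod 109). ✓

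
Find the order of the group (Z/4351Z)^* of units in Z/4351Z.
(Z/4351Z)^* consists of the classes a with gcd(a, 4351) = 1, so its order is φ(4351). φ is multiplicative, with φ(p^e) = p^e − p^(e−1). Factorise 4351 = 19 · 229. Then
  φ(4351) = (19 − 1) · (229 − 1) = 18 · 228 = 4104.
Thus |(Z/4351Z)^*| = 4104.

Final answer: |(Z/4351Z)^*| = 4104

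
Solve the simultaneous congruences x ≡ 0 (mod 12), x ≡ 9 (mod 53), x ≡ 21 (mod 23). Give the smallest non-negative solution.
x ≡ 2712 (mod 14628); the representative in [0, 14628) is 2712

The moduli 12, 53, 23 are pairwise coprime, so by the CRT there is a unique solution mod 12·53·23 = 14628.
Solve by successive substitution. Start with x ≡ 0 (mod 12).
  Combine with x ≡ 9 (mod 53): write x = 12·t and require 12·t ≡ 9 (mod 53). Since 12^(−1) ≡ 31 (mod 53), t ≡ 31·9 ≡ 14 (mod 53). So x ≡ 12·14 = 168 (mod 636).
  Combine with x ≡ 21 (mod 23): write x = 168 + 636·t and require 168 + 636·t ≡ 21 (mod 23), i.e. 636·t ≡ 21 − 168 ≡ 14 (mod 23). Since 636^(−1) ≡ 20 (mod 23) (636 ≡ 15 (mod 23)), t ≡ 20·14 ≡ 4 (mod 23). So x ≡ 168 + 636·4 = 2712 (mod 14628).
Unique solution in [0, 14628): x = 2712.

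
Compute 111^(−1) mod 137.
Apply the extended Euclidean algorithm to (137, 111), tracking rows (r, s, t) with s·137 + t·111 = r. Each division r_prev = q·r_cur + r_new produces the new row as (previous row) − q·(current row):
  row A: (137, 1, 0)   [1·137 + 0·111 = 137]
  row B: (111, 0, 1)   [0·137 + 1·111 = 111]
  137 = 1·111 + 26   → row C = row A − 1·row B = (26, 1, −1)   [check: 1·137 − 1·111 = 26]
  111 = 4·26 + 7   → row D = row B − 4·row C = (7, −4, 5)   [check: −4·137 + 5·111 = 7]
  26 = 3·7 + 5   → row E = row C − 3·row D = (5, 13, −16)   [check: 13·137 − 16·111 = 5]
  7 = 1·5 + 2   → row F = row D − 1·row E = (2, −17, 21)   [check: −17·137 + 21·111 = 2]
  5 = 2·2 + 1   → row G = row E − 2·row F = (1, 47, −58)   [check: 47·137 − 58·111 = 1]
  2 = 2·1 + 0   → remainder 0, stop. gcd = 1 (last nonzero row G).
The gcd is 1, so 111 is invertible mod 137. The last nonzero row gives 47·137 − 58·111 = 1, so t = −58. So 111^(−1) ≡ −58 ≡ 79 (mod 137). Verify: 111 · 79 = 8769 ≡ 1 (mod 137). ✓

Final answer: 111^(−1) ≡ 79 (mod 137)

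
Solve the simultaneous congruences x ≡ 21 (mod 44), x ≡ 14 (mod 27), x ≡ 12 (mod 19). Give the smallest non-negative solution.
x ≡ 7061 (mod 22572); the representative in [0, 22572) is 7061

The moduli 44, 27, 19 are pairwise coprime, so by the CRT there is a unique solution mod 44·27·19 = 22572.
Solve by successive substitution. Start with x ≡ 21 (mod 44).
  Combine with x ≡ 14 (mod 27): write x = 21 + 44·t and require 21 + 44·t ≡ 14 (mod 27), i.e. 44·t ≡ 14 − 21 ≡ 20 (mod 27). Since 44^(−1) ≡ 8 (mod 27) (44 ≡ 17 (mod 27)), t ≡ 8·20 ≡ 25 (mod 27). So x ≡ 21 + 44·25 = 1121 (mod 1188).
  Combine with x ≡ 12 (mod 19): write x = 1121 + 1188·t and require 1121 + 1188·t ≡ 12 (mod 19), i.e. 1188·t ≡ 12 − 1121 ≡ 12 (mod 19). Since 1188^(−1) ≡ 2 (mod 19) (1188 ≡ 10 (mod 19)), t ≡ 2·12 ≡ 5 (mod 19). So x ≡ 1121 + 1188·5 = 7061 (mod 22572).
Unique solution in [0, 22572): x = 7061.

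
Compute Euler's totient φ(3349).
φ is multiplicative, with φ(p^e) = p^e − p^(e−1). Factorise 3349 = 17 · 197. Then
  φ(3349) = (17 − 1) · (197 − 1) = 16 · 196 = 3136.

Final answer: φ(3349) = 3136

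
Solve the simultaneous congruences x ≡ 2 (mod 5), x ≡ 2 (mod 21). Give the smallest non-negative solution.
The moduli 5, 21 are pairwise coprime, so by the CRT there is a unique solution mod 5·21 = 105.
Solve by successive substitution. Start with x ≡ 2 (mod 5).
  Combine with x ≡ 2 (mod 21): write x = 2 + 5·t and require 2 + 5·t ≡ 2 (mod 21), i.e. 5·t ≡ 2 − 2 ≡ 0 (mod 21). Since 5^(−1) ≡ 17 (mod 21), t ≡ 17·0 ≡ 0 (mod 21). So x ≡ 2 + 5·0 = 2 (mod 105).
Unique solution in [0, 105): x = 2.

Final answer: x ≡ 2 (mod 105); the representative in [0, 105) is 2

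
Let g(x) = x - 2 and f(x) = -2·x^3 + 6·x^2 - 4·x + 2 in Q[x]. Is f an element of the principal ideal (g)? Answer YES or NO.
NO

In Q[x] the ideal (g) consists of all multiples of g, so f ∈ (g) iff g | f, i.e. iff the remainder of f on division by g is 0. Divide f by g (g is monic, so eliminate the leading term of the running remainder at each step):
  leading term -2·x^3: subtract (-2·x^2)·g(x) = -2·x^3 + 4·x^2, leaving 2·x^2 - 4·x + 2
  leading term 2·x^2: subtract (2·x)·g(x) = 2·x^2 - 4·x, leaving 2
The remainder r(x) = 2 ≠ 0 (and deg r < deg g), so g ∤ f, i.e. f ∉ (g).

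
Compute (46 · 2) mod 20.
Reduce the factors first: 46 ≡ 6 (mod 20), so 46 · 2 ≡ 6 · 2 (mod 20). 6 · 2 = 12. Dividing by 20: 12 = 0·20 + 12. So (46 · 2) mod 20 = 12.

Final answer: 12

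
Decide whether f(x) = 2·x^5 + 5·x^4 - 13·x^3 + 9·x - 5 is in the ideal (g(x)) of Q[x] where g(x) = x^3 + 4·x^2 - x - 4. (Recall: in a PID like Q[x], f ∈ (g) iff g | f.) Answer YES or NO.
NO

In Q[x] the ideal (g) consists of all multiples of g, so f ∈ (g) iff g | f, i.e. iff the remainder of f on division by g is 0. Divide f by g (g is monic, so eliminate the leading term of the running remainder at each step):
  leading term 2·x^5: subtract (2·x^2)·g(x) = 2·x^5 + 8·x^4 - 2·x^3 - 8·x^2, leaving -3·x^4 - 11·x^3 + 8·x^2 + 9·x - 5
  leading term -3·x^4: subtract (-3·x)·g(x) = -3·x^4 - 12·x^3 + 3·x^2 + 12·x, leaving x^3 + 5·x^2 - 3·x - 5
  leading term x^3: subtract (1)·g(x) = x^3 + 4·x^2 - x - 4, leaving x^2 - 2·x - 1
The remainder r(x) = x^2 - 2·x - 1 ≠ 0 (and deg r < deg g), so g ∤ f, i.e. f ∉ (g).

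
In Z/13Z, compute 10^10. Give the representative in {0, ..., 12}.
Use repeated squaring. Binary(10) = 1010. Walk through the bits of the exponent 10 left-to-right: at each bit after the leading one, square the running value, then multiply by 10 if the bit is 1 (always reducing mod 13):
  bit 1 = 1 (leading): start with 10.
  bit 2 = 0: square 10^2 = 100 ≡ 9 (mod 13).
  bit 3 = 1: square 9^2 = 81 ≡ 3; bit is 1, so multiply 3·10 = 30 ≡ 4 (mod 13).
  bit 4 = 0: square 4^2 = 16 ≡ 3 (mod 13).
Final value: 10^10 ≡ 3 (mod 13).

Final answer: 3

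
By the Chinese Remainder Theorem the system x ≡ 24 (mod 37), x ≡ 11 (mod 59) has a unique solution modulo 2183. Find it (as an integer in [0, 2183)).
x ≡ 542 (mod 2183); the representative in [0, 2183) is 542

The moduli 37, 59 are pairwise coprime, so by the CRT there is a unique solution mod 37·59 = 2183.
Solve by successive substitution. Start with x ≡ 24 (mod 37).
  Combine with x ≡ 11 (mod 59): write x = 24 + 37·t and require 24 + 37·t ≡ 11 (mod 59), i.e. 37·t ≡ 11 − 24 ≡ 46 (mod 59). Since 37^(−1) ≡ 8 (mod 59), t ≡ 8·46 ≡ 14 (mod 59). So x ≡ 24 + 37·14 = 542 (mod 2183).
Unique solution in [0, 2183): x = 542.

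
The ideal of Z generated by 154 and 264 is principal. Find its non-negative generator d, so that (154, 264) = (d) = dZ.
(154, 264) = (22); d = 22

In the PID Z, (a, b) is generated by gcd(a, b). Compute gcd(264, 154) with the extended Euclidean algorithm, tracking rows (r, s, t) with s·264 + t·154 = r:
  row A: (264, 1, 0)   [1·264 + 0·154 = 264]
  row B: (154, 0, 1)   [0·264 + 1·154 = 154]
  264 = 1·154 + 110   → row C = row A − 1·row B = (110, 1, −1)   [check: 1·264 − 1·154 = 110]
  154 = 1·110 + 44   → row D = row B − 1·row C = (44, −1, 2)   [check: −1·264 + 2·154 = 44]
  110 = 2·44 + 22   → row E = row C − 2·row D = (22, 3, −5)   [check: 3·264 − 5·154 = 22]
  44 = 2·22 + 0   → remainder 0, stop. gcd = 22 (last nonzero row E).
So gcd(154, 264) = 22, with Bézout identity 3·264 − 5·154 = 22. Containment (⊇): the Bézout identity exhibits 22 as an element of (154, 264), giving (22) ⊆ (154, 264). Containment (⊆): since 22 | 154 and 22 | 264 (154 = 22·7, 264 = 22·12), every Z-linear combination of 154 and 264 is divisible by 22, so (154, 264) ⊆ (22). Therefore (154, 264) = (22), d = 22.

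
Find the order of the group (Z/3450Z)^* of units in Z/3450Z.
(Z/3450Z)^* consists of the classes a with gcd(a, 3450) = 1, so its order is φ(3450). φ is multiplicative, with φ(p^e) = p^e − p^(e−1). Factorise 3450 = 2 · 3 · 5^2 · 23. Then
  φ(3450) = (2 − 1) · (3 − 1) · (5^2 − 5^1) · (23 − 1) = 1 · 2 · 20 · 22 = 880.
Thus |(Z/3450Z)^*| = 880.

Final answer: |(Z/3450Z)^*| = 880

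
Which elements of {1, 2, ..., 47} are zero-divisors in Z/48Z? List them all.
nonzero zero-divisors of Z/48Z = {2, 3, 4, 6, 8, 9, 10, 12, 14, 15, 16, 18, 20, 21, 22, 24, 26, 27, 28, 30, 32, 33, 34, 36, 38, 39, 40, 42, 44, 45, 46}

An element a ∈ Z/48Z (with a ≠ 0) is a zero-divisor iff gcd(a, 48) > 1 (because a is a unit precisely when gcd(a, n) = 1, and in Z/nZ every nonzero, non-unit element is a zero-divisor). Scan a = 1, ..., 47 and keep those with gcd(a, 48) > 1:
  gcd(2, 48) = 2, gcd(3, 48) = 3, gcd(4, 48) = 4, gcd(6, 48) = 6, gcd(8, 48) = 8, gcd(9, 48) = 3, gcd(10, 48) = 2, gcd(12, 48) = 12, gcd(14, 48) = 2, gcd(15, 48) = 3, gcd(16, 48) = 16, gcd(18, 48) = 6, gcd(20, 48) = 4, gcd(21, 48) = 3, gcd(22, 48) = 2, gcd(24, 48) = 24, gcd(26, 48) = 2, gcd(27, 48) = 3, gcd(28, 48) = 4, gcd(30, 48) = 6, gcd(32, 48) = 16, gcd(33, 48) = 3, gcd(34, 48) = 2, gcd(36, 48) = 12, gcd(38, 48) = 2, gcd(39, 48) = 3, gcd(40, 48) = 8, gcd(42, 48) = 6, gcd(44, 48) = 4, gcd(45, 48) = 3, gcd(46, 48) = 2.
All other a ∈ {1, ..., 47} have gcd(a, 48) = 1 and are units. So the nonzero zero-divisors are exactly the 31 values of a appearing in this scan.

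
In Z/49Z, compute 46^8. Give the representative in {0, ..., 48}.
Use repeated squaring. Binary(8) = 1000. Walk through the bits of the exponent 8 left-to-right: at each bit after the leading one, square the running value, then multiply by 46 if the bit is 1 (always reducing mod 49):
  bit 1 = 1 (leading): start with 46.
  bit 2 = 0: square 46^2 = 2116 ≡ 9 (mod 49).
  bit 3 = 0: square 9^2 = 81 ≡ 32 (mod 49).
  bit 4 = 0: square 32^2 = 1024 ≡ 44 (mod 49).
Final value: 46^8 ≡ 44 (mod 49).

Final answer: 44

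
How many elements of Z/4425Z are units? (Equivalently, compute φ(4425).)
An element a ∈ Z/4425Z is a unit iff gcd(a, 4425) = 1, so the number of units is φ(4425). φ is multiplicative, with φ(p^e) = p^e − p^(e−1). Factorise 4425 = 3 · 5^2 · 59. Then
  φ(4425) = (3 − 1) · (5^2 − 5^1) · (59 − 1) = 2 · 20 · 58 = 2320.

Final answer: Z/4425Z has φ(4425) = 2320 units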